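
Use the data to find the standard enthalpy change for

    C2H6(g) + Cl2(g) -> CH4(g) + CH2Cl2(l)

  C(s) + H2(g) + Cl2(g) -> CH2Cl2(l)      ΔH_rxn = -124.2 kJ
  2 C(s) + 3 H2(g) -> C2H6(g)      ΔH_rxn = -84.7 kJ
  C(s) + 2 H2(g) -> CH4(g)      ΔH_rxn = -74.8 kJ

equation 1 as written (CH2Cl2(l) already on the product side): -124.2 kJ
equation 2 reversed (reverse to put C2H6(g) on the reactant side): +84.7 kJ
equation 3 as written (CH4(g) already on the product side): -74.8 kJ
ΔH_rxn = (-124.2) + (+84.7) + (-74.8) = -114.3 kJ

ΔH_rxn = -114.3 kJ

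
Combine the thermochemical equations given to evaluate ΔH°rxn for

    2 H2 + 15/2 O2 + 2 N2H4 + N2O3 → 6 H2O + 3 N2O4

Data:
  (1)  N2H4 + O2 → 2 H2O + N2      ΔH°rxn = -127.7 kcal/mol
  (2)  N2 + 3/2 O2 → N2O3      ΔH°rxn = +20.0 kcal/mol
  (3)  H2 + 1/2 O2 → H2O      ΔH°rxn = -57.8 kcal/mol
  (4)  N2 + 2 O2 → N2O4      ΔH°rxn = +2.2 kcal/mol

ΔH°rxn = -384.4 kcal/mol

(1) × 2: (2)·(-127.7) = -255.4 kcal/mol
(2) reversed: -20.0 kcal/mol
(3) × 2: (2)·(-57.8) = -115.6 kcal/mol
(4) × 3: (3)·(+2.2) = +6.6 kcal/mol
Combining the equations, ΔH°rxn = (2)·(-127.7) + (-1)·(+20.0) + (2)·(-57.8) + (3)·(+2.2) = -384.4 kcal/mol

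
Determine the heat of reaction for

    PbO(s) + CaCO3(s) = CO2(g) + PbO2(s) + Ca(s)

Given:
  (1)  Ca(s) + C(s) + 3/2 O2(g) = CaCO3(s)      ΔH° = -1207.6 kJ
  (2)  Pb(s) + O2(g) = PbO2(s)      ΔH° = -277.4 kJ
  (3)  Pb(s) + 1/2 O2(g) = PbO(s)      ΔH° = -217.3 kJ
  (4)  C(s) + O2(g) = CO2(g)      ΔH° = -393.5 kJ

(1) reversed: +1207.6 kJ
(2) as written: -277.4 kJ
(3) reversed: +217.3 kJ
(4) as written: -393.5 kJ
ΔH° = (-1)·(-1207.6) + (1)·(-277.4) + (-1)·(-217.3) + (1)·(-393.5) = 754.0 kJ

ΔH° = 754.0 kJ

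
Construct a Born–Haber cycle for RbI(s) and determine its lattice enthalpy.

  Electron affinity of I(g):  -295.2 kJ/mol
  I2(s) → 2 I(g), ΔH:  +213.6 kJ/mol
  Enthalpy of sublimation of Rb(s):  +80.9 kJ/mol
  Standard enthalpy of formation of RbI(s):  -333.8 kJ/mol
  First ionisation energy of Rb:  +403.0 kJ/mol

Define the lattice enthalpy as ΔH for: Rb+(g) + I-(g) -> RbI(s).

ΔHf° = 1·ΔHsub + 1·(ΣIE) + 1/2·D(I2) + 1·EA + U
-333.8 = 1·(+80.9) + 1·(+403.0) + 1/2·(+213.6) + 1·(-295.2) + U
U = -333.8 − (+295.5) = -629.3 kJ/mol

U = -629.3 kJ/mol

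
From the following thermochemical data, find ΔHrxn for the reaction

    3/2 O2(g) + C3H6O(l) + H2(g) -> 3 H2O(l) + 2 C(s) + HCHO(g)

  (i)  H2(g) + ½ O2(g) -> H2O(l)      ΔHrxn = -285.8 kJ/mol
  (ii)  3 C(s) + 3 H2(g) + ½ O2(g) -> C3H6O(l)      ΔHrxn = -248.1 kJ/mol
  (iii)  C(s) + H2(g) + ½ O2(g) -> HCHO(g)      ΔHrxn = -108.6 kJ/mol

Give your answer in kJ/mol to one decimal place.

ΔHrxn = -717.9 kJ/mol

(i) × 3: (3)·(-285.8) = -857.4 kJ/mol
(ii) reversed: +248.1 kJ/mol
(iii) as written: -108.6 kJ/mol
Combining the equations, ΔHrxn = (3)·(-285.8) + (-1)·(-248.1) + (1)·(-108.6) = -717.9 kJ/mol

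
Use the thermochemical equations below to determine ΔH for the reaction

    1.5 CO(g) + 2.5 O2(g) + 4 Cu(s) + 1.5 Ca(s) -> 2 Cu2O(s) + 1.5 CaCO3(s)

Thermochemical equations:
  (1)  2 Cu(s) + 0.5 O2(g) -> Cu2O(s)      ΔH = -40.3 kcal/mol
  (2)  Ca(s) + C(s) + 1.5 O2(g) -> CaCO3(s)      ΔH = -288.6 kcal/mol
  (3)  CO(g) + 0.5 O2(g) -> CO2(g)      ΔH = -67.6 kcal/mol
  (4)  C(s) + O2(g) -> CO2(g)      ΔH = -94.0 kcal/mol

(1) × 2 (scale by 2 for the 2 Cu2O(s)): (2)·(-40.3) = -80.6 kcal/mol
(2) × 3/2 (scale by 3/2 for the 3/2 CaCO3(s)): (3/2)·(-288.6) = -432.9 kcal/mol
(3) × 3/2 (×3/2 to match 3/2 CO(g) in the target): (3/2)·(-67.6) = -101.4 kcal/mol
(4) reversed and × 3/2: (-3/2)·(-94.0) = +141.0 kcal/mol
ΔH = (-80.6) + (-432.9) + (-101.4) + (+141.0) = -473.9 kcal/mol

ΔH = -473.9 kcal/mol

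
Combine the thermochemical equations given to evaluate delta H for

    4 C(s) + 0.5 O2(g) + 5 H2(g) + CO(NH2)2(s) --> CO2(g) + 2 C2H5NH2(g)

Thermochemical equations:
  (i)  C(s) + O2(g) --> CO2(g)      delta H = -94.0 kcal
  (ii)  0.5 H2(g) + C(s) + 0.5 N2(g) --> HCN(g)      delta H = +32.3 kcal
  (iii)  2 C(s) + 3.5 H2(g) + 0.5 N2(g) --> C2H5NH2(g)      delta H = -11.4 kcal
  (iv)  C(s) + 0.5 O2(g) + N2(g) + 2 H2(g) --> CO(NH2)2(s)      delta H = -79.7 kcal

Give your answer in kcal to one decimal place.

(i) as written (CO2(g) already on the product side): -94.0 kcal
(ii): not needed (HCN(g) appears nowhere else).
(iii) × 2 (scale by 2 for the 2 C2H5NH2(g)): (2)·(-11.4) = -22.8 kcal
(iv) reversed (CO(NH2)2(s) must end up as a reactant): +79.7 kcal
delta H = (1)·(-94.0) + (2)·(-11.4) + (-1)·(-79.7) = -37.1 kcal

delta H = -37.1 kcal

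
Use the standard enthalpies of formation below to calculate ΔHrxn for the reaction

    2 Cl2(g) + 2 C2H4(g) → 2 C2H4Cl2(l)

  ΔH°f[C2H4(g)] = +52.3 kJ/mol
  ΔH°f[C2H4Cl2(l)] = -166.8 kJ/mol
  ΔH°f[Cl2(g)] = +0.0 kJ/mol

ΔHrxn = -438.2 kJ/mol

ΔH°rxn = Σ nΔHf°(products) − Σ nΔHf°(reactants).
Products: 2·(-166.8) = -333.6
Reactants: 2·(+0.0) + 2·(+52.3) = +104.6
ΔHrxn = (-333.6) − (+104.6) = -438.2 kJ/mol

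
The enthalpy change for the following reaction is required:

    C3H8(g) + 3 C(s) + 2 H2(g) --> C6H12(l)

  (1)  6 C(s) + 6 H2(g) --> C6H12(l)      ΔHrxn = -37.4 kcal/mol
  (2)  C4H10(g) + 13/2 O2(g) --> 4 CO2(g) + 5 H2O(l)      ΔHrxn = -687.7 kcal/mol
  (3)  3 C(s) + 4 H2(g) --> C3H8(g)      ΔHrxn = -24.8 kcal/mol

ΔHrxn = -12.6 kcal/mol

(1) as written: -37.4 kcal/mol
(2): not needed.
(3) reversed: +24.8 kcal/mol
Combining the equations, ΔHrxn = (-37.4) + (+24.8) = -12.6 kcal/mol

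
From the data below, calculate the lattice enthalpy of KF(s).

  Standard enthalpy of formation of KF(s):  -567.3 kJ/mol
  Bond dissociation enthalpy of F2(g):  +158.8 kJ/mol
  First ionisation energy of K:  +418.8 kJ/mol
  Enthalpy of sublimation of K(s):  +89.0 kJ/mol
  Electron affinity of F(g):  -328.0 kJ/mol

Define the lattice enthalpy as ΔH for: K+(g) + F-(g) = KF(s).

ΔHf° = 1·ΔHsub + 1·(ΣIE) + 1/2·D(F2) + 1·EA + U
-567.3 = 1·(+89.0) + 1·(+418.8) + 1/2·(+158.8) + 1·(-328.0) + U
U = -567.3 − (+259.2) = -826.5 kJ/mol

U = -826.5 kJ/mol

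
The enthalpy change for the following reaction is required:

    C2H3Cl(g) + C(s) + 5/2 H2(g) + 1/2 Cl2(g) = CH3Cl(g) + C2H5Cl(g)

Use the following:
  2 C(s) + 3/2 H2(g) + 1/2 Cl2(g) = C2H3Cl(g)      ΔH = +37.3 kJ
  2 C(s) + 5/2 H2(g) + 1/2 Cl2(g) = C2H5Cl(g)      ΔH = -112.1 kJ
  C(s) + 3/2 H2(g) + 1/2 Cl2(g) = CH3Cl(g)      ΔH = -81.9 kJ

ΔH = -231.3 kJ

equation 1 reversed: -37.3 kJ
equation 2 as written: -112.1 kJ
equation 3 as written: -81.9 kJ
Combining the equations, ΔH = (-37.3) + (-112.1) + (-81.9) = -231.3 kJ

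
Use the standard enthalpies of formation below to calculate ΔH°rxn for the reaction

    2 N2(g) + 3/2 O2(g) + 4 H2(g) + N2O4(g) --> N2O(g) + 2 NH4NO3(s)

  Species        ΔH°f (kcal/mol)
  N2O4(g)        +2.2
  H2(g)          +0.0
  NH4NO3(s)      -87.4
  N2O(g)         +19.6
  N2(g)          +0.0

ΔH°rxn = -157.4 kcal/mol

Products: 1·(+19.6) + 2·(-87.4) = -155.2
Reactants: 2·(+0.0) + 3/2·(+0.0) + 4·(+0.0) + 1·(+2.2) = +2.2
ΔH°rxn = (-155.2) − (+2.2) = -157.4 kcal/mol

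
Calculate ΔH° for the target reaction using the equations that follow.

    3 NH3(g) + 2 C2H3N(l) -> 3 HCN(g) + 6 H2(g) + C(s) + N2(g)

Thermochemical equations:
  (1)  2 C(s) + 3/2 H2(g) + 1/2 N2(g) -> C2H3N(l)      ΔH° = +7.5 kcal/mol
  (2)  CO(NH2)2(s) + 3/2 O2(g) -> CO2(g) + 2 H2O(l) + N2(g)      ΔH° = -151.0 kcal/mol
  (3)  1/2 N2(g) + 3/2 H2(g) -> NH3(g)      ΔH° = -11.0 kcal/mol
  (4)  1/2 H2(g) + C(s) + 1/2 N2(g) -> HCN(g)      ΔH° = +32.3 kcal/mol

ΔH° = 114.9 kcal/mol

(1) reversed and × 2 (C2H3N(l) must end up as a reactant; ×2 to match 2 C2H3N(l) in the target): (-2)·(+7.5) = -15.0 kcal/mol
(2): not needed (CO(NH2)2(s) appears nowhere else).
(3) reversed and × 3 (NH3(g) must end up as a reactant; scale by 3 for the 3 NH3(g)): (-3)·(-11.0) = +33.0 kcal/mol
(4) × 3 (scale by 3 for the 3 HCN(g)): (3)·(+32.3) = +96.9 kcal/mol
ΔH° = (-15.0) + (+33.0) + (+96.9) = 114.9 kcal/mol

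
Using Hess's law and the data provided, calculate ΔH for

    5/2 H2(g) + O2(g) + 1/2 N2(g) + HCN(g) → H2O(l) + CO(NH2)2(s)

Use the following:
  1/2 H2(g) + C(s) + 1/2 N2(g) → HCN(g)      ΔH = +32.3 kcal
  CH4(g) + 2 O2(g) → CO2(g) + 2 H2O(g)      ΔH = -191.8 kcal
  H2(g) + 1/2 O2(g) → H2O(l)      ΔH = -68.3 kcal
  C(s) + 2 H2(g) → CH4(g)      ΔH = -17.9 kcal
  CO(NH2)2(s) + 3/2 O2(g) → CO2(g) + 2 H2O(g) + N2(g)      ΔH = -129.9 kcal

equation 1 reversed: -32.3 kcal
equation 2 as written: -191.8 kcal
equation 3 as written: -68.3 kcal
equation 4 as written: -17.9 kcal
equation 5 reversed: +129.9 kcal
Summing the manipulated equations, ΔH = (-32.3) + (-191.8) + (-68.3) + (-17.9) + (+129.9) = -180.4 kcal

ΔH = -180.4 kcal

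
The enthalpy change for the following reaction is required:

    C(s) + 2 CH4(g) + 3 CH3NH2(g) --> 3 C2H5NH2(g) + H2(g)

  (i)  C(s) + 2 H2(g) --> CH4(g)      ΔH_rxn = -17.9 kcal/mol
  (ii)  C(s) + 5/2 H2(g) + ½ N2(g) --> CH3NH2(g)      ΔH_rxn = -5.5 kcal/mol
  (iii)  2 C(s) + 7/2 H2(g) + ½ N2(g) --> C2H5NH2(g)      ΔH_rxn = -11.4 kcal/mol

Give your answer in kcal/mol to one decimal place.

ΔH_rxn = 18.1 kcal/mol

(i) reversed and × 2 (CH4(g) must end up as a reactant; ×2 to match 2 CH4(g) in the target): (-2)·(-17.9) = +35.8 kcal/mol
(ii) reversed and × 3 (CH3NH2(g) must end up as a reactant; scale by 3 for the 3 CH3NH2(g)): (-3)·(-5.5) = +16.5 kcal/mol
(iii) × 3 (×3 to match 3 C2H5NH2(g) in the target): (3)·(-11.4) = -34.2 kcal/mol
ΔH_rxn = (+35.8) + (+16.5) + (-34.2) = 18.1 kcal/mol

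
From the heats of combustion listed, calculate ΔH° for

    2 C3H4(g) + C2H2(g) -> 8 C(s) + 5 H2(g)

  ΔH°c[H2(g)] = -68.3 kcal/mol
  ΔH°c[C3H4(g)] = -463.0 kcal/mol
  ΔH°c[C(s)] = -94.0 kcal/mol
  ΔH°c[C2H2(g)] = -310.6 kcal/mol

ΔH° = -143.1 kcal/mol

Using ΔH = Σ nΔHc°(reactants) − Σ nΔHc°(products):
= [2·(-463.0) + 1·(-310.6)] − [8·(-94.0) + 5·(-68.3)]
= -143.1 kcal/mol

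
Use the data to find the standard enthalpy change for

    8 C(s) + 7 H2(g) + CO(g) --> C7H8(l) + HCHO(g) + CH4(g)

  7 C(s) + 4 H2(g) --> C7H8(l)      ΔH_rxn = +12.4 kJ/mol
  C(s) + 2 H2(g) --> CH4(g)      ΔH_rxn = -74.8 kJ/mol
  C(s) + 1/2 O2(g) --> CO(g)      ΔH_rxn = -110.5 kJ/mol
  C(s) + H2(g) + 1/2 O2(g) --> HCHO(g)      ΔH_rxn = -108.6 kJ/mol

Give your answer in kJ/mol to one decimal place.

equation 1 as written (C7H8(l) already on the product side): +12.4 kJ/mol
equation 2 as written (CH4(g) already on the product side): -74.8 kJ/mol
equation 3 reversed (reverse to put CO(g) on the reactant side): +110.5 kJ/mol
equation 4 as written (HCHO(g) already on the product side): -108.6 kJ/mol
ΔH_rxn = (1)·(+12.4) + (1)·(-74.8) + (-1)·(-110.5) + (1)·(-108.6) = -60.5 kJ/mol

ΔH_rxn = -60.5 kJ/mol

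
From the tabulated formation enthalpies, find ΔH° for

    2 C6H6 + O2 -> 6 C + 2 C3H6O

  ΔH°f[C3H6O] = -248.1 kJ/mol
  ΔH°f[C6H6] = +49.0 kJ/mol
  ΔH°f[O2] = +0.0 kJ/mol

Products: 6·(+0.0) + 2·(-248.1) = -496.2
Reactants: 2·(+49.0) + 1·(+0.0) = +98.0
ΔH° = (-496.2) − (+98.0) = -594.2 kJ/mol

ΔH° = -594.2 kJ/mol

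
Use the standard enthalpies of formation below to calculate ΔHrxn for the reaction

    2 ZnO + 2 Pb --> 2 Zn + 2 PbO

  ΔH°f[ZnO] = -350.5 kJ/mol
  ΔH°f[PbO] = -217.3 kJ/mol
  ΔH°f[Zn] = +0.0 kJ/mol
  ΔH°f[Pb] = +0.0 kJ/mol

Products: 2·(+0.0) + 2·(-217.3) = -434.6
Reactants: 2·(-350.5) + 2·(+0.0) = -701.0
ΔHrxn = (-434.6) − (-701.0) = 266.4 kJ/mol

ΔHrxn = 266.4 kJ/mol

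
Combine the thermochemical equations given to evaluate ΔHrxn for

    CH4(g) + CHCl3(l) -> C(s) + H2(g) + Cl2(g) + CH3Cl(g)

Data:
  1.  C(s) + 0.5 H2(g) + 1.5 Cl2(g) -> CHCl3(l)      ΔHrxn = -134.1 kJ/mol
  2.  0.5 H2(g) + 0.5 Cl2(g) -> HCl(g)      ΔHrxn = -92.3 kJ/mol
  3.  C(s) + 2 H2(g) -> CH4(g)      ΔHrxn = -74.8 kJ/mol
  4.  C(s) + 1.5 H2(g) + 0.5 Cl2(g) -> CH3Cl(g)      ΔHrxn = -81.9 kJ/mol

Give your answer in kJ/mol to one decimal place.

eq. 1 reversed (reverse to put CHCl3(l) on the reactant side): +134.1 kJ/mol
eq. 2: not needed (HCl(g) appears nowhere else).
eq. 3 reversed (CH4(g) must end up as a reactant): +74.8 kJ/mol
eq. 4 as written (CH3Cl(g) already on the product side): -81.9 kJ/mol
ΔHrxn = (-1)·(-134.1) + (-1)·(-74.8) + (1)·(-81.9) = 127.0 kJ/mol

ΔHrxn = 127.0 kJ/mol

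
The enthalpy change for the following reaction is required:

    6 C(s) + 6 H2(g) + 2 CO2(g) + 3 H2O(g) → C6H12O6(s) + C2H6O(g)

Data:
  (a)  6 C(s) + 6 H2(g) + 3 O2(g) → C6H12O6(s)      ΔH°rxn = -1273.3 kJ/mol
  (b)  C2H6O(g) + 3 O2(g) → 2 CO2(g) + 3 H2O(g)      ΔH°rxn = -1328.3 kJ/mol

(a) as written (C6H12O6(s) already on the product side): -1273.3 kJ/mol
(b) reversed (reverse to put C2H6O(g) on the product side): +1328.3 kJ/mol
ΔH°rxn = (-1273.3) + (+1328.3) = 55.0 kJ/mol

ΔH°rxn = 55.0 kJ/mol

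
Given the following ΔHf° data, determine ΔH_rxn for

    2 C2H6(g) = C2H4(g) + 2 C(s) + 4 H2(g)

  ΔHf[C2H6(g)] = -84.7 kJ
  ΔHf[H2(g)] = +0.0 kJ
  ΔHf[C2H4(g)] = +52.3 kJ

ΔH_rxn = 221.7 kJ

Products: 1·(+52.3) + 2·(+0.0) + 4·(+0.0) = +52.3
Reactants: 2·(-84.7) = -169.4
ΔH_rxn = (+52.3) − (-169.4) = 221.7 kJ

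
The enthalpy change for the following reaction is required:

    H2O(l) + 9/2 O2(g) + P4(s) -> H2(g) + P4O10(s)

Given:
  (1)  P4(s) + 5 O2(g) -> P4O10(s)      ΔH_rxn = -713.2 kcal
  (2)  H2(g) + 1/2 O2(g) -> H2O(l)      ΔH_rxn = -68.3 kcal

(1) as written (P4O10(s) already on the product side): -713.2 kcal
(2) reversed (reverse to put H2O(l) on the reactant side): +68.3 kcal
ΔH_rxn = (-713.2) + (+68.3) = -644.9 kcal

ΔH_rxn = -644.9 kcal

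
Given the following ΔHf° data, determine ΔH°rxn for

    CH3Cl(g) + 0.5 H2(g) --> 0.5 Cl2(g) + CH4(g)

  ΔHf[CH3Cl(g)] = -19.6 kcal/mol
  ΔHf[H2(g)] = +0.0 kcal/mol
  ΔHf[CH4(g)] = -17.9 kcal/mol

Products: 1/2·(+0.0) + 1·(-17.9) = -17.9
Reactants: 1·(-19.6) + 1/2·(+0.0) = -19.6
ΔH°rxn = (-17.9) − (-19.6) = 1.7 kcal/mol

ΔH°rxn = 1.7 kcal/mol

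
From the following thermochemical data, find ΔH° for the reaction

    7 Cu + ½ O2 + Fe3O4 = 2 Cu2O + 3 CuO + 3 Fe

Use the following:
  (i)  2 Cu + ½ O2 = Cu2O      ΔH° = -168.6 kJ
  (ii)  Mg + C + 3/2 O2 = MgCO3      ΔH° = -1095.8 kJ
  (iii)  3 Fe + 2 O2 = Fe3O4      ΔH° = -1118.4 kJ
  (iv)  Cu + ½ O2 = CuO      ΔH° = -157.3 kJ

ΔH° = 309.3 kJ

(i) × 2: (2)·(-168.6) = -337.2 kJ
(ii): not needed.
(iii) reversed: +1118.4 kJ
(iv) × 3: (3)·(-157.3) = -471.9 kJ
By Hess's law, ΔH° = (2)·(-168.6) + (-1)·(-1118.4) + (3)·(-157.3) = 309.3 kJ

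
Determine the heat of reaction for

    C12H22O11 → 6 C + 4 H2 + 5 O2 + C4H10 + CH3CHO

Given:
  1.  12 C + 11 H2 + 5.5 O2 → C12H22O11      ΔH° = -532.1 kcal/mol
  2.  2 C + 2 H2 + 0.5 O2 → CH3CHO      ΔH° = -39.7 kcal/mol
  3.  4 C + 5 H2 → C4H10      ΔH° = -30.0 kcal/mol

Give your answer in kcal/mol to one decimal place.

ΔH° = 462.4 kcal/mol

eq. 1 reversed: +532.1 kcal/mol
eq. 2 as written: -39.7 kcal/mol
eq. 3 as written: -30.0 kcal/mol
ΔH° = (+532.1) + (-39.7) + (-30.0) = 462.4 kcal/mol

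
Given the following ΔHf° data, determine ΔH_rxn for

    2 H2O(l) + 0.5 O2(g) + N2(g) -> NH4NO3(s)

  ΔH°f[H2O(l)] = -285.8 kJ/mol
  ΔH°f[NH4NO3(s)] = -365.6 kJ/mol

Products: 1·(-365.6) = -365.6
Reactants: 2·(-285.8) + 1/2·(+0.0) + 1·(+0.0) = -571.6
ΔH_rxn = (-365.6) − (-571.6) = 206.0 kJ/mol

ΔH_rxn = 206.0 kJ/mol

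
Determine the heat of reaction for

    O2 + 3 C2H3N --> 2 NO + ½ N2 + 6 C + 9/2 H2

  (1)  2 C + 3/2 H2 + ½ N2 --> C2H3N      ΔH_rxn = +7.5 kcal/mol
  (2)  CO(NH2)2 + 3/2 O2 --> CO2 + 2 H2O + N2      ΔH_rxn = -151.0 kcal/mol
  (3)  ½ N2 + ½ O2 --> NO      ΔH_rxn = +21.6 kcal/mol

ΔH_rxn = 20.7 kcal/mol

(1) reversed and × 3: (-3)·(+7.5) = -22.5 kcal/mol
(2): not needed.
(3) × 2: (2)·(+21.6) = +43.2 kcal/mol
By Hess's law, ΔH_rxn = (-22.5) + (+43.2) = 20.7 kcal/mol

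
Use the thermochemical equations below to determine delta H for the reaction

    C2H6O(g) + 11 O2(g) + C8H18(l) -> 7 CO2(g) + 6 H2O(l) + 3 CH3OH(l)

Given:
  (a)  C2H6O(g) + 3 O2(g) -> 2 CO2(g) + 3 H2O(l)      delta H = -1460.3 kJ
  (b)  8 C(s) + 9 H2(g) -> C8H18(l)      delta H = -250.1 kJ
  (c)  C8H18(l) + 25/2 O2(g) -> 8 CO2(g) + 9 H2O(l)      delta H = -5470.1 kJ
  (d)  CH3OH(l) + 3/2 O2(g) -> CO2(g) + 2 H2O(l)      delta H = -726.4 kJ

(a) as written: -1460.3 kJ
(b): not needed.
(c) as written: -5470.1 kJ
(d) reversed and × 3: (-3)·(-726.4) = +2179.2 kJ
delta H = (-1460.3) + (-5470.1) + (+2179.2) = -4751.2 kJ

delta H = -4751.2 kJ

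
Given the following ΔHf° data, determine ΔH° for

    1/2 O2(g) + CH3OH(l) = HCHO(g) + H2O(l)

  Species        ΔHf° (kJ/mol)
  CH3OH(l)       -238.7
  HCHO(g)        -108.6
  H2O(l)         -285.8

ΔH° = -155.7 kJ/mol

ΔH°rxn = Σ nΔHf°(products) − Σ nΔHf°(reactants).
Products: 1·(-108.6) + 1·(-285.8) = -394.4
Reactants: 1/2·(+0.0) + 1·(-238.7) = -238.7
ΔH° = (-394.4) − (-238.7) = -155.7 kJ/mol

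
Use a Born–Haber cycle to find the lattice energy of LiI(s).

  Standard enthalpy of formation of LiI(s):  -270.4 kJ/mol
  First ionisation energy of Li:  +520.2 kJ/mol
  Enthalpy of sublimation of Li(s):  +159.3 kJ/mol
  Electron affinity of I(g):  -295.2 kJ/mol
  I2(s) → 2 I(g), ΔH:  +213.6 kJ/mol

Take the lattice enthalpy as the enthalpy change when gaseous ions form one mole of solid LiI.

ΔHf° = 1·ΔHsub + 1·(ΣIE) + 1/2·D(I2) + 1·EA + U
-270.4 = 1·(+159.3) + 1·(+520.2) + 1/2·(+213.6) + 1·(-295.2) + U
U = -270.4 − (+491.1) = -761.5 kJ/mol

U = -761.5 kJ/mol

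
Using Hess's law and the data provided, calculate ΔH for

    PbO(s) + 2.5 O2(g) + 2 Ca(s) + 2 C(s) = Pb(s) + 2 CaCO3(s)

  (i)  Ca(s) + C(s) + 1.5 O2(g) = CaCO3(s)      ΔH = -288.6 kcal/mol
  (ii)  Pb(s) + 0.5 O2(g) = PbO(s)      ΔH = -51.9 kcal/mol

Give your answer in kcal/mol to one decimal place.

ΔH = -525.3 kcal/mol

(i) × 2: (2)·(-288.6) = -577.2 kcal/mol
(ii) reversed: +51.9 kcal/mol
Summing the manipulated equations, ΔH = (-577.2) + (+51.9) = -525.3 kcal/mol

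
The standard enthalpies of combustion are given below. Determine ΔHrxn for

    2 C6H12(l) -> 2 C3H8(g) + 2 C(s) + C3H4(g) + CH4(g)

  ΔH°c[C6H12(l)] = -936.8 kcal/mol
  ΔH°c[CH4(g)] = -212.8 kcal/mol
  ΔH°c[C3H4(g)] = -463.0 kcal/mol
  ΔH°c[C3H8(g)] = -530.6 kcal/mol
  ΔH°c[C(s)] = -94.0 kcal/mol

ΔHrxn = 51.4 kcal/mol

Using ΔH = Σ nΔHc°(reactants) − Σ nΔHc°(products):
= [2·(-936.8)] − [2·(-530.6) + 2·(-94.0) + 1·(-463.0) + 1·(-212.8)]
= 51.4 kcal/mol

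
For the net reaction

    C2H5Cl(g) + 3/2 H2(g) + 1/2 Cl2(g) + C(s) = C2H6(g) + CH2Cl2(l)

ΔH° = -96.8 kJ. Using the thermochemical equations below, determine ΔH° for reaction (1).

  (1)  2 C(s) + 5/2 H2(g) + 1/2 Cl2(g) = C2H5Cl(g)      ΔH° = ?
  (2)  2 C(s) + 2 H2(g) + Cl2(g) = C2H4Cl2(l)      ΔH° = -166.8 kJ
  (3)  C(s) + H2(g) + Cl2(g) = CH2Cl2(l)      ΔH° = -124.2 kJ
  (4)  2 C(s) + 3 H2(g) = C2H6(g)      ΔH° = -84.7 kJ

ΔH° = -112.1 kJ

(1) reversed (reverse to put C2H5Cl(g) on the reactant side): contributes −x
(2): not needed (C2H4Cl2(l) appears nowhere else).
(3) as written (CH2Cl2(l) already on the product side): -124.2 kJ
(4) as written (C2H6(g) already on the product side): -84.7 kJ
-96.8 = (-124.2) + (-84.7) − x
x = (-96.8 − (-208.9)) / (-1) = -112.1 kJ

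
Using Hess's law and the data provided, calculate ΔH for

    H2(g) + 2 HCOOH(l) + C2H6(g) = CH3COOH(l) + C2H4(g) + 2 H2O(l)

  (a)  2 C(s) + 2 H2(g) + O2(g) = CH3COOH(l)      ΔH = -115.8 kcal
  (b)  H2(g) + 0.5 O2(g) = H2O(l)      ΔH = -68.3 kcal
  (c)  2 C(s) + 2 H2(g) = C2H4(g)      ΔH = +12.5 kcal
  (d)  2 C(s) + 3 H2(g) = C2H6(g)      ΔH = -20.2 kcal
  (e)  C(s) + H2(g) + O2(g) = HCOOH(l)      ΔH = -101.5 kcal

(a) as written: -115.8 kcal
(b) × 2: (2)·(-68.3) = -136.6 kcal
(c) as written: +12.5 kcal
(d) reversed: +20.2 kcal
(e) reversed and × 2: (-2)·(-101.5) = +203.0 kcal
ΔH = (1)·(-115.8) + (2)·(-68.3) + (1)·(+12.5) + (-1)·(-20.2) + (-2)·(-101.5) = -16.7 kcal

ΔH = -16.7 kcal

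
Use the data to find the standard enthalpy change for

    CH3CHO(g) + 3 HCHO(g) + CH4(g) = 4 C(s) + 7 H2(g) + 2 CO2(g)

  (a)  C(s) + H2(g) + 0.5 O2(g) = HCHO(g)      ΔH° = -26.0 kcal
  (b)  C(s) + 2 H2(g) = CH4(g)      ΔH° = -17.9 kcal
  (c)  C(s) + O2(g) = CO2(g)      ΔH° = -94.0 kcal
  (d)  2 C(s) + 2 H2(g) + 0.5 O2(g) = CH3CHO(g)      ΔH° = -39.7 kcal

(a) reversed and × 3 (HCHO(g) must end up as a reactant; scale by 3 for the 3 HCHO(g)): (-3)·(-26.0) = +78.0 kcal
(b) reversed (CH4(g) must end up as a reactant): +17.9 kcal
(c) × 2 (×2 to match 2 CO2(g) in the target): (2)·(-94.0) = -188.0 kcal
(d) reversed (reverse to put CH3CHO(g) on the reactant side): +39.7 kcal
ΔH° = (+78.0) + (+17.9) + (-188.0) + (+39.7) = -52.4 kcal

ΔH° = -52.4 kcal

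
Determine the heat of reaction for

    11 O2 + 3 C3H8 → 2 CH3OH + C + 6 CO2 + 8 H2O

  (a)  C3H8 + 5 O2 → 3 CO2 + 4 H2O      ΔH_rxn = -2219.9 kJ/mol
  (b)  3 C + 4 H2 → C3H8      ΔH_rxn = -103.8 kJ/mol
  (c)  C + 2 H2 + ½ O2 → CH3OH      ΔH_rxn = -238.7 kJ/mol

(a) × 2: (2)·(-2219.9) = -4439.8 kJ/mol
(b) reversed: +103.8 kJ/mol
(c) × 2: (2)·(-238.7) = -477.4 kJ/mol
Combining the equations, ΔH_rxn = (2)·(-2219.9) + (-1)·(-103.8) + (2)·(-238.7) = -4813.4 kJ/mol

ΔH_rxn = -4813.4 kJ/mol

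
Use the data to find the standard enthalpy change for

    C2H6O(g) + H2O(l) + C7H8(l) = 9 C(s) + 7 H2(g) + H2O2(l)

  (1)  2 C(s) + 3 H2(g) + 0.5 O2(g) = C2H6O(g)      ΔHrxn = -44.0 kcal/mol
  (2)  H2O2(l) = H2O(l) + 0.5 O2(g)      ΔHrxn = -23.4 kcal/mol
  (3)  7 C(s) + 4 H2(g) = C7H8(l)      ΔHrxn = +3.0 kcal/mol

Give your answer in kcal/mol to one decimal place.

ΔHrxn = 64.4 kcal/mol

(1) reversed: +44.0 kcal/mol
(2) reversed: +23.4 kcal/mol
(3) reversed: -3.0 kcal/mol
Summing the manipulated equations, ΔHrxn = (-1)·(-44.0) + (-1)·(-23.4) + (-1)·(+3.0) = 64.4 kcal/mol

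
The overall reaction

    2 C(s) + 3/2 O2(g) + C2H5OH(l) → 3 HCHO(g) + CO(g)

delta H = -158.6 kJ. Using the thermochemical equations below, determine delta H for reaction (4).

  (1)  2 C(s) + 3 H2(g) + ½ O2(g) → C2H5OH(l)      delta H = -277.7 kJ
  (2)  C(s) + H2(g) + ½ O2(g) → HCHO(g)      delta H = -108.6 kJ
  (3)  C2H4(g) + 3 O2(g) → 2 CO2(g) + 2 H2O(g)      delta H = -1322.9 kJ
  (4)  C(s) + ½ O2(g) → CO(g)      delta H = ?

delta H = -110.5 kJ

(1) reversed (reverse to put C2H5OH(l) on the reactant side): +277.7 kJ
(2) × 3 (×3 to match 3 HCHO(g) in the target): (3)·(-108.6) = -325.8 kJ
(3): not needed (CO2(g) appears nowhere else).
(4) as written (CO(g) already on the product side): contributes x
-158.6 = (+277.7) + (-325.8) + x
x = (-158.6 − (-48.1)) / (1) = -110.5 kJ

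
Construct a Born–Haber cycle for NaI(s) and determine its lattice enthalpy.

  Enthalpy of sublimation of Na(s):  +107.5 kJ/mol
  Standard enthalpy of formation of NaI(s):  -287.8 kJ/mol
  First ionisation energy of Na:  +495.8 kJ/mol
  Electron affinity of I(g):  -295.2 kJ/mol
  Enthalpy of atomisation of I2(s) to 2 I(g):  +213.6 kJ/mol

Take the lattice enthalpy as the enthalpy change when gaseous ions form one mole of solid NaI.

U = -702.7 kJ/mol

ΔHf° = 1·ΔHsub + 1·(ΣIE) + 1/2·D(I2) + 1·EA + U
-287.8 = 1·(+107.5) + 1·(+495.8) + 1/2·(+213.6) + 1·(-295.2) + U
U = -287.8 − (+414.9) = -702.7 kJ/mol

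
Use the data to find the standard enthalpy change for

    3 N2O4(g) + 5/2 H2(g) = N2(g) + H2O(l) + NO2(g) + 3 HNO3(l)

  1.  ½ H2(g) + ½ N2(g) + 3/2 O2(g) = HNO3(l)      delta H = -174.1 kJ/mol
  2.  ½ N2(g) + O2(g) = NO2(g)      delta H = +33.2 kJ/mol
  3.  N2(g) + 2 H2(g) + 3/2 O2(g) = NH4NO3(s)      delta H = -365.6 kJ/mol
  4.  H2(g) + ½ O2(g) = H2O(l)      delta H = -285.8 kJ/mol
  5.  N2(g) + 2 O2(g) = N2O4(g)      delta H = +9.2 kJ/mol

eq. 1 × 3 (scale by 3 for the 3 HNO3(l)): (3)·(-174.1) = -522.3 kJ/mol
eq. 2 as written (NO2(g) already on the product side): +33.2 kJ/mol
eq. 3: not needed (NH4NO3(s) appears nowhere else).
eq. 4 as written (H2O(l) already on the product side): -285.8 kJ/mol
eq. 5 reversed and × 3 (N2O4(g) must end up as a reactant; ×3 to match 3 N2O4(g) in the target): (-3)·(+9.2) = -27.6 kJ/mol
Since enthalpy is a state function, delta H = (3)·(-174.1) + (1)·(+33.2) + (1)·(-285.8) + (-3)·(+9.2) = -802.5 kJ/mol

delta H = -802.5 kJ/mol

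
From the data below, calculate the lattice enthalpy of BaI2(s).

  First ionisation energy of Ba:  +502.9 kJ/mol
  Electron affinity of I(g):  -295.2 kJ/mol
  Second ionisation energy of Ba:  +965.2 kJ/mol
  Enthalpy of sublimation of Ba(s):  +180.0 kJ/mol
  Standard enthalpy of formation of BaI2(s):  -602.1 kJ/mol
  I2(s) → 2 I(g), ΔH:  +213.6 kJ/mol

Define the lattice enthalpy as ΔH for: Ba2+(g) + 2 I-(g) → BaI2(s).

U = -1873.4 kJ/mol

ΔHf° = 1·ΔHsub + 1·(ΣIE) + 1·D(I2) + 2·EA + U
-602.1 = 1·(+180.0) + 1·(+1468.1) + 1·(+213.6) + 2·(-295.2) + U
U = -602.1 − (+1271.3) = -1873.4 kJ/mol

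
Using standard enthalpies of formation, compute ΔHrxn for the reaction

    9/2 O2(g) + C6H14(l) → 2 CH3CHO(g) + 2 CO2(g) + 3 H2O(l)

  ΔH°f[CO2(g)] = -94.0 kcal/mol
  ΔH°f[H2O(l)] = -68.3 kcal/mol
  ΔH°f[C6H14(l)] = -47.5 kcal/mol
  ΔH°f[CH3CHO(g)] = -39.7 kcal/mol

ΔHrxn = -424.8 kcal/mol

Products: 2·(-39.7) + 2·(-94.0) + 3·(-68.3) = -472.3
Reactants: 9/2·(+0.0) + 1·(-47.5) = -47.5
ΔHrxn = (-472.3) − (-47.5) = -424.8 kcal/mol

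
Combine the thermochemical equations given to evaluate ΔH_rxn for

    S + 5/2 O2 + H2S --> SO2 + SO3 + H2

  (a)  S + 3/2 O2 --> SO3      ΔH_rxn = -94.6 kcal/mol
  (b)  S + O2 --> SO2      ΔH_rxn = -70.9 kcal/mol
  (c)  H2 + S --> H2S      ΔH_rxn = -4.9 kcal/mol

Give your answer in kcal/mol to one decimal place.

ΔH_rxn = -160.6 kcal/mol

(a) as written: -94.6 kcal/mol
(b) as written: -70.9 kcal/mol
(c) reversed: +4.9 kcal/mol
Combining the equations, ΔH_rxn = (-94.6) + (-70.9) + (+4.9) = -160.6 kcal/mol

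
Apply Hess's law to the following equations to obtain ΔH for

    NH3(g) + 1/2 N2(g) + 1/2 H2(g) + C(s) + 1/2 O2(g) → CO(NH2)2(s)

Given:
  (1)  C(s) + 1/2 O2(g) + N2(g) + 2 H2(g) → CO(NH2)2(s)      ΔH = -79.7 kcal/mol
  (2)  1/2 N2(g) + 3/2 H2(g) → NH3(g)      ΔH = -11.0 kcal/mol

ΔH = -68.7 kcal/mol

(1) as written: -79.7 kcal/mol
(2) reversed: +11.0 kcal/mol
ΔH = (-79.7) + (+11.0) = -68.7 kcal/mol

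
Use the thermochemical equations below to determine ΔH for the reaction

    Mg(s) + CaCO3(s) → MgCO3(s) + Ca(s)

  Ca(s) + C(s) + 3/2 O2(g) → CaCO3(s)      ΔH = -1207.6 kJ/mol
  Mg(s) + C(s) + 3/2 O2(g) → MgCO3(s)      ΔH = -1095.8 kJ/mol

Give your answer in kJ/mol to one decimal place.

ΔH = 111.8 kJ/mol

equation 1 reversed: +1207.6 kJ/mol
equation 2 as written: -1095.8 kJ/mol
Summing the manipulated equations, ΔH = (-1)·(-1207.6) + (1)·(-1095.8) = 111.8 kJ/mol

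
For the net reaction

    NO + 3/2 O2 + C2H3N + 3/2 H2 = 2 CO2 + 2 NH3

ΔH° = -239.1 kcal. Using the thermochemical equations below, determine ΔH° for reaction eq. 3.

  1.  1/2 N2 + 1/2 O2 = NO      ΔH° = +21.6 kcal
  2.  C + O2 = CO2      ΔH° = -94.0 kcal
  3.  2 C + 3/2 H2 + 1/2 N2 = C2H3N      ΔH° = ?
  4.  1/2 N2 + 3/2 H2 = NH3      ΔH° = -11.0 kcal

ΔH° = 7.5 kcal

eq. 1 reversed: -21.6 kcal
eq. 2 × 2: (2)·(-94.0) = -188.0 kcal
eq. 3 reversed: contributes −x
eq. 4 × 2: (2)·(-11.0) = -22.0 kcal
-239.1 = (-21.6) + (-188.0) + (-22.0) − x
x = (-239.1 − (-231.6)) / (-1) = 7.5 kcal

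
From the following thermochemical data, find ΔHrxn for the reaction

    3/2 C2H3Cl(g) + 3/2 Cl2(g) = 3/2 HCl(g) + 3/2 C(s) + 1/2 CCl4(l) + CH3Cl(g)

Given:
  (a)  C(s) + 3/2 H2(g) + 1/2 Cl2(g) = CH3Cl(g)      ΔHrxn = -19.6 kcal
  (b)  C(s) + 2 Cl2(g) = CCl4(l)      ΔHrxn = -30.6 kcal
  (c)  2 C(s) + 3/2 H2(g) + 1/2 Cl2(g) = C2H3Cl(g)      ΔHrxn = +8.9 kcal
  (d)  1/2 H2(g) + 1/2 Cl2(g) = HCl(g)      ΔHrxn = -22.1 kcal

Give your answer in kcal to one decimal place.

(a) as written (CH3Cl(g) already on the product side): -19.6 kcal
(b) × 1/2 (×1/2 to match 1/2 CCl4(l) in the target): (1/2)·(-30.6) = -15.3 kcal
(c) reversed and × 3/2 (reverse to put C2H3Cl(g) on the reactant side; ×3/2 to match 3/2 C2H3Cl(g) in the target): (-3/2)·(+8.9) = -13.35 kcal
(d) × 3/2 (scale by 3/2 for the 3/2 HCl(g)): (3/2)·(-22.1) = -33.15 kcal
ΔHrxn = (-19.6) + (-15.3) + (-13.35) + (-33.15) = -81.4 kcal

ΔHrxn = -81.4 kcal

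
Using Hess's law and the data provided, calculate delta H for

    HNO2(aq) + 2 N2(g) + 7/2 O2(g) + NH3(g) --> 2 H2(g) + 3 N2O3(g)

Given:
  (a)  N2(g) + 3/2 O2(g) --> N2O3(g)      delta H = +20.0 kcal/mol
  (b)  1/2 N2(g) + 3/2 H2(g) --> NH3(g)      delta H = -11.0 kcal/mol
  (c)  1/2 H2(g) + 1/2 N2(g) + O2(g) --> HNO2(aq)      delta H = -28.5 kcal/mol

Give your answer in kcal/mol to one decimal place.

(a) × 3: (3)·(+20.0) = +60.0 kcal/mol
(b) reversed: +11.0 kcal/mol
(c) reversed: +28.5 kcal/mol
Summing the manipulated equations, delta H = (+60.0) + (+11.0) + (+28.5) = 99.5 kcal/mol

delta H = 99.5 kcal/mol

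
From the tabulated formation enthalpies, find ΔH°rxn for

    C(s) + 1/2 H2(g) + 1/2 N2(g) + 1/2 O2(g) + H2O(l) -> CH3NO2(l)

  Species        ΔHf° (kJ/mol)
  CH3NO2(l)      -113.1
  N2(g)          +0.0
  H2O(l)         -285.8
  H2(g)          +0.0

ΔH°rxn = Σ nΔHf°(products) − Σ nΔHf°(reactants).
Products: 1·(-113.1) = -113.1
Reactants: 1·(+0.0) + 1/2·(+0.0) + 1/2·(+0.0) + 1/2·(+0.0) + 1·(-285.8) = -285.8
ΔH°rxn = (-113.1) − (-285.8) = 172.7 kJ/mol

ΔH°rxn = 172.7 kJ/mol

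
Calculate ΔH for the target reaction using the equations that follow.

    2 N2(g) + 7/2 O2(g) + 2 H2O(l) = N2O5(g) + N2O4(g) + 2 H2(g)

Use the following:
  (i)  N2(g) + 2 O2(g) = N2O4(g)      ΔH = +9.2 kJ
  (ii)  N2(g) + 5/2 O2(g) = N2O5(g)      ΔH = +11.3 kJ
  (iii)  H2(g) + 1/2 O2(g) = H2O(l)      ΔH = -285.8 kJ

ΔH = 592.1 kJ

(i) as written (N2O4(g) already on the product side): +9.2 kJ
(ii) as written (N2O5(g) already on the product side): +11.3 kJ
(iii) reversed and × 2 (reverse to put H2O(l) on the reactant side; ×2 to match 2 H2O(l) in the target): (-2)·(-285.8) = +571.6 kJ
ΔH = (+9.2) + (+11.3) + (+571.6) = 592.1 kJ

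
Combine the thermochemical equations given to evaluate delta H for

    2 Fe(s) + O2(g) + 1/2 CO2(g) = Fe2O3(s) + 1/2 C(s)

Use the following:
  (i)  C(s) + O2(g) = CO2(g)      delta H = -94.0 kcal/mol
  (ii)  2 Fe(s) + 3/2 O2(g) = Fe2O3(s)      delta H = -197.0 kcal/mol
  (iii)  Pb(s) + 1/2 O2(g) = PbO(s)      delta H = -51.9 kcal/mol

(i) reversed and × 1/2: (-1/2)·(-94.0) = +47.0 kcal/mol
(ii) as written: -197.0 kcal/mol
(iii): not needed.
By Hess's law, delta H = (-1/2)·(-94.0) + (1)·(-197.0) = -150.0 kcal/mol

delta H = -150.0 kcal/mol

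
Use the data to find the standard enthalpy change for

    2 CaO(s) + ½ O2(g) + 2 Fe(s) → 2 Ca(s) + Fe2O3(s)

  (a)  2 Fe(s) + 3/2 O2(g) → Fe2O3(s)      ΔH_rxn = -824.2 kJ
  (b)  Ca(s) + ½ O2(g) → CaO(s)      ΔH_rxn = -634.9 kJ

ΔH_rxn = 445.6 kJ

(a) as written (Fe2O3(s) already on the product side): -824.2 kJ
(b) reversed and × 2 (reverse to put CaO(s) on the reactant side; ×2 to match 2 CaO(s) in the target): (-2)·(-634.9) = +1269.8 kJ
ΔH_rxn = (1)·(-824.2) + (-2)·(-634.9) = 445.6 kJ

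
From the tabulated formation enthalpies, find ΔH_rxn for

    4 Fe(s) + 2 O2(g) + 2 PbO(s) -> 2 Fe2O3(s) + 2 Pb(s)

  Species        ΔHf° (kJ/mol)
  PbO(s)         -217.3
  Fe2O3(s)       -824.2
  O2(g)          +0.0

Products: 2·(-824.2) + 2·(+0.0) = -1648.4
Reactants: 4·(+0.0) + 2·(+0.0) + 2·(-217.3) = -434.6
ΔH_rxn = (-1648.4) − (-434.6) = -1213.8 kJ/mol

ΔH_rxn = -1213.8 kJ/mol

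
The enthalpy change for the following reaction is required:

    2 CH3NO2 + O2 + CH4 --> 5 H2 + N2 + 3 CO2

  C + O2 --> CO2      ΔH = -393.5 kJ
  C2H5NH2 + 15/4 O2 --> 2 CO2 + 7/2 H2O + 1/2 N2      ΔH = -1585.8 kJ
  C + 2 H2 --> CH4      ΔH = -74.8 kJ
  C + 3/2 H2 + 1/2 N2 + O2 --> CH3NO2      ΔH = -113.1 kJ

ΔH = -879.5 kJ

equation 1 × 3: (3)·(-393.5) = -1180.5 kJ
equation 2: not needed.
equation 3 reversed: +74.8 kJ
equation 4 reversed and × 2: (-2)·(-113.1) = +226.2 kJ
Summing the manipulated equations, ΔH = (-1180.5) + (+74.8) + (+226.2) = -879.5 kJ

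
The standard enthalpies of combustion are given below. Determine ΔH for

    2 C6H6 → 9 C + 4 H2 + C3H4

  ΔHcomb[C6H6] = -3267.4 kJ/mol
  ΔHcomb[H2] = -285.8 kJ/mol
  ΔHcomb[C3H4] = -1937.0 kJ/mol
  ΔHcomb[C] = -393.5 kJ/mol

Using ΔH = Σ nΔHc°(reactants) − Σ nΔHc°(products):
= [2·(-3267.4)] − [9·(-393.5) + 4·(-285.8) + 1·(-1937.0)]
= 86.9 kJ/mol

ΔH = 86.9 kJ/mol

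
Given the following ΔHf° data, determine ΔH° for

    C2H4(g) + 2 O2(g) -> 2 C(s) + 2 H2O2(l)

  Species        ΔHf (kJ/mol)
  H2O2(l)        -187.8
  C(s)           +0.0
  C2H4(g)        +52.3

ΔH° = -427.9 kJ/mol

Products: 2·(+0.0) + 2·(-187.8) = -375.6
Reactants: 1·(+52.3) + 2·(+0.0) = +52.3
ΔH° = (-375.6) − (+52.3) = -427.9 kJ/mol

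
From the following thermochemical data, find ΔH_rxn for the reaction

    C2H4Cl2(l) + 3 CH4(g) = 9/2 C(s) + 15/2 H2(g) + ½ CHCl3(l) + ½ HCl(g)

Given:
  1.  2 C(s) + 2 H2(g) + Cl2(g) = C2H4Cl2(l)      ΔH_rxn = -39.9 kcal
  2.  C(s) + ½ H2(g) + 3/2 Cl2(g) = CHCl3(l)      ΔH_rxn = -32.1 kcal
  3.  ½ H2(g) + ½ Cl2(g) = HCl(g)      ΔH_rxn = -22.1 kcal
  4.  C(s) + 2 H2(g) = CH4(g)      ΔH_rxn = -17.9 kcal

eq. 1 reversed: +39.9 kcal
eq. 2 × 1/2: (1/2)·(-32.1) = -16.05 kcal
eq. 3 × 1/2: (1/2)·(-22.1) = -11.05 kcal
eq. 4 reversed and × 3: (-3)·(-17.9) = +53.7 kcal
Combining the equations, ΔH_rxn = (-1)·(-39.9) + (1/2)·(-32.1) + (1/2)·(-22.1) + (-3)·(-17.9) = 66.5 kcal

ΔH_rxn = 66.5 kcal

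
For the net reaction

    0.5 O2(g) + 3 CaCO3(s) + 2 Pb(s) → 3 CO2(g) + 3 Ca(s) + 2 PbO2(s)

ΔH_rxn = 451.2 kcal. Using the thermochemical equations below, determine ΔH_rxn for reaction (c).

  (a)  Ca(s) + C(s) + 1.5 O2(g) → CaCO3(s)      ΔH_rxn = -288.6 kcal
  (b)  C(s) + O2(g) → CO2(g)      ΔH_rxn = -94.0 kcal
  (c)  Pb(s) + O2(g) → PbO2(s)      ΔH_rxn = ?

ΔH_rxn = -66.3 kcal

(a) reversed and × 3 (CaCO3(s) must end up as a reactant; scale by 3 for the 3 CaCO3(s)): (-3)·(-288.6) = +865.8 kcal
(b) × 3 (scale by 3 for the 3 CO2(g)): (3)·(-94.0) = -282.0 kcal
(c) × 2 (scale by 2 for the 2 PbO2(s)): contributes 2·x
+451.2 = (+865.8) + (-282.0) + 2·x
x = (+451.2 − (+583.8)) / (2) = -66.3 kcal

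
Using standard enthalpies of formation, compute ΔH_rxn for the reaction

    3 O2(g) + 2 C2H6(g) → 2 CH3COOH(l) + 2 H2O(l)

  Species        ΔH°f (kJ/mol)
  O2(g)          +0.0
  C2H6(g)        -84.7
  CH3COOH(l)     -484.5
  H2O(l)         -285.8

ΔH_rxn = -1371.2 kJ/mol

Products: 2·(-484.5) + 2·(-285.8) = -1540.6
Reactants: 3·(+0.0) + 2·(-84.7) = -169.4
ΔH_rxn = (-1540.6) − (-169.4) = -1371.2 kJ/mol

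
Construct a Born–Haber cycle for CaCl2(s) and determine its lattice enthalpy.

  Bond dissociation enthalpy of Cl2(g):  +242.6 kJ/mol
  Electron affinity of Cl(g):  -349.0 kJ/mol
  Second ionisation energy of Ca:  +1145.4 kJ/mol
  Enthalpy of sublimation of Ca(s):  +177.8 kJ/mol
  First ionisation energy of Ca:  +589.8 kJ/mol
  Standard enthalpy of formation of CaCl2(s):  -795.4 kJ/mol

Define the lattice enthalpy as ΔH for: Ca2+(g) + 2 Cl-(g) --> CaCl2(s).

ΔHf° = 1·ΔHsub + 1·(ΣIE) + 1·D(Cl2) + 2·EA + U
-795.4 = 1·(+177.8) + 1·(+1735.2) + 1·(+242.6) + 2·(-349.0) + U
U = -795.4 − (+1457.6) = -2253.0 kJ/mol

U = -2253.0 kJ/mol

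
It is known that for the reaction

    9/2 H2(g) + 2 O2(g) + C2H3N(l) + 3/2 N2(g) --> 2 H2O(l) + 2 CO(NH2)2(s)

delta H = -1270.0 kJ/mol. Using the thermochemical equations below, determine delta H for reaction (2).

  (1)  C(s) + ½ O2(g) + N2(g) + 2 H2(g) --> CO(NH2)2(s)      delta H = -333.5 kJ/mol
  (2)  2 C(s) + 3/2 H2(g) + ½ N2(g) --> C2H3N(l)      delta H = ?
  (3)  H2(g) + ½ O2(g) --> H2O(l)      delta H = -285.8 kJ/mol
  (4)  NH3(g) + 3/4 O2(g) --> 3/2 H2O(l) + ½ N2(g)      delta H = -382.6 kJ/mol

delta H = 31.4 kJ/mol

(1) × 2: (2)·(-333.5) = -667.0 kJ/mol
(2) reversed: contributes −x
(3) × 2: (2)·(-285.8) = -571.6 kJ/mol
(4): not needed.
-1270.0 = (-667.0) + (-571.6) − x
x = (-1270.0 − (-1238.6)) / (-1) = 31.4 kJ/mol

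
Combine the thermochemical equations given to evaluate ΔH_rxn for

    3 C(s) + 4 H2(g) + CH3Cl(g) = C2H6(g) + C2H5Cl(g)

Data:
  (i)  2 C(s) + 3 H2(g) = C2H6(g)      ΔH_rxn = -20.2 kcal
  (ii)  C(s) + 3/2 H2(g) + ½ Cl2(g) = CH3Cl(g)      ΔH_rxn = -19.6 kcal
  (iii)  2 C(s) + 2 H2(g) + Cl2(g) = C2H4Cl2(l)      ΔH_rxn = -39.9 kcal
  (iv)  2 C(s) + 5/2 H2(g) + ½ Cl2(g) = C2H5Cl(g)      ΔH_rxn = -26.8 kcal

ΔH_rxn = -27.4 kcal

(i) as written (C2H6(g) already on the product side): -20.2 kcal
(ii) reversed (reverse to put CH3Cl(g) on the reactant side): +19.6 kcal
(iii): not needed (C2H4Cl2(l) appears nowhere else).
(iv) as written (C2H5Cl(g) already on the product side): -26.8 kcal
Combining the equations, ΔH_rxn = (-20.2) + (+19.6) + (-26.8) = -27.4 kcal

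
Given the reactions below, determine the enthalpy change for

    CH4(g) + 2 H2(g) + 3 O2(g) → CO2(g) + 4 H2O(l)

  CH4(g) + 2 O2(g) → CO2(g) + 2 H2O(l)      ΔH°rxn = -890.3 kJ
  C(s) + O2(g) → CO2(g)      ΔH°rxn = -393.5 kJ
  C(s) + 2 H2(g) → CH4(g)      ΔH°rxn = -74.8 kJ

equation 1 × 2 (scale by 2 for the 4 H2O(l)): (2)·(-890.3) = -1780.6 kJ
equation 2 reversed: +393.5 kJ
equation 3 as written (H2(g) already on the reactant side): -74.8 kJ
ΔH°rxn = (2)·(-890.3) + (-1)·(-393.5) + (1)·(-74.8) = -1461.9 kJ

ΔH°rxn = -1461.9 kJ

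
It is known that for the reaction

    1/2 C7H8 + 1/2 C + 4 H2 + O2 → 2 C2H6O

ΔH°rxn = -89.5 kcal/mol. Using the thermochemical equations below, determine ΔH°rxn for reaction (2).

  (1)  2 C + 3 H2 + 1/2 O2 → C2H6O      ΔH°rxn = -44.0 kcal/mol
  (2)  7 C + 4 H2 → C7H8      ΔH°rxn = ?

(1) × 2: (2)·(-44.0) = -88.0 kcal/mol
(2) reversed and × 1/2: contributes −1/2·x
-89.5 = (-88.0) − 1/2·x
x = (-89.5 − (-88.0)) / (-1/2) = 3.0 kcal/mol

ΔH°rxn = 3.0 kcal/mol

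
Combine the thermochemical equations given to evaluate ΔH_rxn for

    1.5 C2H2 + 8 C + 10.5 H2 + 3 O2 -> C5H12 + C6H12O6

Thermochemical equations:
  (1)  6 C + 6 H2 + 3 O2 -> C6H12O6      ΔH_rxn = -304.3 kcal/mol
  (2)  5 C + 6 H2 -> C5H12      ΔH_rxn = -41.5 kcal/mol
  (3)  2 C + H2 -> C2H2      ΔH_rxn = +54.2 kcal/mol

ΔH_rxn = -427.1 kcal/mol

(1) as written (C6H12O6 already on the product side): -304.3 kcal/mol
(2) as written (C5H12 already on the product side): -41.5 kcal/mol
(3) reversed and × 3/2 (C2H2 must end up as a reactant; ×3/2 to match 3/2 C2H2 in the target): (-3/2)·(+54.2) = -81.3 kcal/mol
Summing the manipulated equations, ΔH_rxn = (-304.3) + (-41.5) + (-81.3) = -427.1 kcal/mol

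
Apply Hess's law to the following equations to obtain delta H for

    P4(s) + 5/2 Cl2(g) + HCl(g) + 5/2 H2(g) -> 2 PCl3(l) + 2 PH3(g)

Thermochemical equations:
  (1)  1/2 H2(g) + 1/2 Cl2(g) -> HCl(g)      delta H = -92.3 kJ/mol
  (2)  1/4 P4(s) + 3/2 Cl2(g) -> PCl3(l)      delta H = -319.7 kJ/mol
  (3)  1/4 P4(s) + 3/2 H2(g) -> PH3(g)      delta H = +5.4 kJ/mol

(1) reversed: +92.3 kJ/mol
(2) × 2: (2)·(-319.7) = -639.4 kJ/mol
(3) × 2: (2)·(+5.4) = +10.8 kJ/mol
delta H = (-1)·(-92.3) + (2)·(-319.7) + (2)·(+5.4) = -536.3 kJ/mol

delta H = -536.3 kJ/mol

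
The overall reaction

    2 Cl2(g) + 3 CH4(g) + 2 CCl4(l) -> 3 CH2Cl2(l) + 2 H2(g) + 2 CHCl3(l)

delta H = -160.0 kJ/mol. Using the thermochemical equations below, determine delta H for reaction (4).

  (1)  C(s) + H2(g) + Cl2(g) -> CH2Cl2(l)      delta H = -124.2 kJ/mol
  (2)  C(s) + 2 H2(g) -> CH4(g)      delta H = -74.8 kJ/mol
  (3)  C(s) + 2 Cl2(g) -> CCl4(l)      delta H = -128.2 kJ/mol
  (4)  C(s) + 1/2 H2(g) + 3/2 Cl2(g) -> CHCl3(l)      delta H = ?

delta H = -134.1 kJ/mol

(1) × 3: (3)·(-124.2) = -372.6 kJ/mol
(2) reversed and × 3: (-3)·(-74.8) = +224.4 kJ/mol
(3) reversed and × 2: (-2)·(-128.2) = +256.4 kJ/mol
(4) × 2: contributes 2·x
-160.0 = (-372.6) + (+224.4) + (+256.4) + 2·x
x = (-160.0 − (+108.2)) / (2) = -134.1 kJ/mol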